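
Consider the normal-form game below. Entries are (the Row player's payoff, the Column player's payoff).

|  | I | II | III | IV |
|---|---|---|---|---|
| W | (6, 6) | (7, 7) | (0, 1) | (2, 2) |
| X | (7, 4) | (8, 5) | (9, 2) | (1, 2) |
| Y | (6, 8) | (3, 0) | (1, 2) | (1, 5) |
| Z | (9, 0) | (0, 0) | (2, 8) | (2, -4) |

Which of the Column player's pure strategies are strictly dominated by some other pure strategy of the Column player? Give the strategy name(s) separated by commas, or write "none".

I is not dominated — it holds its own against II at Y (8>0); III at W (6>1); IV at W (6>2).
Nothing dominates II: I at W (7>6); III at W (7>1); IV at W (7>2).
III: no other strategy beats it everywhere (I at Z (8>0); II at Y (2>0); IV at X (2=2)).
IV is strictly dominated by I (W: 6>2, X: 4>2, Y: 8>5, Z: 0>-4).

IV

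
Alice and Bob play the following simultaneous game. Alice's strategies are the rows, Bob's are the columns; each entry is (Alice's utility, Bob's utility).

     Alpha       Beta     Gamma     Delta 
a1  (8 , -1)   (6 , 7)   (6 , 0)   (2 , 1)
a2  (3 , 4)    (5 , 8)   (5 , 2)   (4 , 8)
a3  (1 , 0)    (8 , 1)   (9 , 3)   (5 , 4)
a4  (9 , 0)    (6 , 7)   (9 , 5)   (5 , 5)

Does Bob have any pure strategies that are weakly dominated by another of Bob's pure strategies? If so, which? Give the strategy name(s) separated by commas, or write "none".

Alpha, Gamma

Alpha is weakly dominated by Beta (a1: 7>-1, a2: 8>4, a3: 1>0, a4: 7>0).
Beta is not dominated — it holds its own against Alpha at a1 (7>-1); Gamma at a1 (7>0); Delta at a1 (7>1).
Delta weakly dominates Gamma — a1: 1>0, a2: 8>2, a3: 4>3, a4: 5=5.
Delta is not dominated — it holds its own against Alpha at a1 (1>-1); Beta at a3 (4>1); Gamma at a1 (1>0).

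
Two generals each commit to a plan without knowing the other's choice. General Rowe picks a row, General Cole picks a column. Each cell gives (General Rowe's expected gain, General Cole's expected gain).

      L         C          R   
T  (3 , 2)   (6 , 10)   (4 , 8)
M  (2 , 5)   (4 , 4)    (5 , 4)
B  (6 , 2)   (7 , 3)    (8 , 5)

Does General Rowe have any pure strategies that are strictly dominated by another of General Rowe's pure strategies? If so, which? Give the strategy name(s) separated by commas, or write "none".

B strictly dominates T — L: 6>3, C: 7>6, R: 8>4.
B strictly dominates M — L: 6>2, C: 7>4, R: 8>5.
Nothing dominates B: T at L (6>3); M at L (6>2).

T, M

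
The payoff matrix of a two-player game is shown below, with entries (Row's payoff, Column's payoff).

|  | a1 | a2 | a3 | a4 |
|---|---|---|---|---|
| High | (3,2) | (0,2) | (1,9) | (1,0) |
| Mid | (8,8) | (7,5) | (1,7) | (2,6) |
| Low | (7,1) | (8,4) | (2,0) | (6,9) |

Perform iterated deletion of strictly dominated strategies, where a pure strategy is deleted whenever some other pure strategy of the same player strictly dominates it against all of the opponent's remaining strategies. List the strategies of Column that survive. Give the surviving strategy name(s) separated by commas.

Row High is eliminated: Low beats it against every remaining column (a1: 7>3, a2: 8>0, a3: 2>1, a4: 6>1).
Column a2 is eliminated: a4 beats it against every remaining row (Mid: 6>5, Low: 9>4).
Column's strategy a3 is strictly dominated by a1 (Mid: 8>7, Low: 1>0) and is removed.
Among the remaining strategies, none is strictly dominated by another pure strategy of the same player, so the elimination stops.
Surviving strategies — Row: {Mid, Low}; Column: {a1, a4}.

a1, a4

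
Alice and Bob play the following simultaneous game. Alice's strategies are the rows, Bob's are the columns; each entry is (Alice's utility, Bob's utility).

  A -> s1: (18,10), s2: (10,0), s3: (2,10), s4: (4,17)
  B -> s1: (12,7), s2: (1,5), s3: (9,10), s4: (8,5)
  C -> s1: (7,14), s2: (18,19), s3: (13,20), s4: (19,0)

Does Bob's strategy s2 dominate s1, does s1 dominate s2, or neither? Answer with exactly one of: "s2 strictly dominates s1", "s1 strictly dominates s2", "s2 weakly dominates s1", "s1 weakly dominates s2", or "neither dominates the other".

s2's payoffs vs s1's, by Alice's action — A: 0<10, B: 5<7, C: 19>14.
s2 does better at C but worse at A, B; neither strategy dominates the other.

neither dominates the other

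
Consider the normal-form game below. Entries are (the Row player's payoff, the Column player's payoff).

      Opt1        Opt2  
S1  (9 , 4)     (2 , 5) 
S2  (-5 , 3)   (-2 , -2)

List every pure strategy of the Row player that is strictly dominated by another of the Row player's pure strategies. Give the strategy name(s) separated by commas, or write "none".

S2

S1: no other strategy beats it everywhere (S2 at Opt1 (9>-5)).
S1 strictly dominates S2 — Opt1: 9>-5, Opt2: 2>-2.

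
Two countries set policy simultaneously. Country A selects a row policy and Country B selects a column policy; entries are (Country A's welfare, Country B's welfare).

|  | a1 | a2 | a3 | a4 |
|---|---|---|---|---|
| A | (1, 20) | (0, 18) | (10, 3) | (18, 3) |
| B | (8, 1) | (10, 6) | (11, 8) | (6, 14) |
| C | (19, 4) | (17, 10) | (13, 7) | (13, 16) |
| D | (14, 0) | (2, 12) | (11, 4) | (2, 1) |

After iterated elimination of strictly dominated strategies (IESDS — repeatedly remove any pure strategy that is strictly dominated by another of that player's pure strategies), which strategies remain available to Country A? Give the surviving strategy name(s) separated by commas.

For Country A, C strictly dominates B on the remaining columns (a1: 19>8, a2: 17>10, a3: 13>11, a4: 13>6); eliminate B.
For Country A, C strictly dominates D on the remaining columns (a1: 19>14, a2: 17>2, a3: 13>11, a4: 13>2); eliminate D.
Country B's strategy a3 is strictly dominated by a2 (A: 18>3, C: 10>7) and is removed.
Among the remaining strategies, none is strictly dominated by another pure strategy of the same player, so the elimination stops.
Surviving strategies — Country A: {A, C}; Country B: {a1, a2, a4}.

A, C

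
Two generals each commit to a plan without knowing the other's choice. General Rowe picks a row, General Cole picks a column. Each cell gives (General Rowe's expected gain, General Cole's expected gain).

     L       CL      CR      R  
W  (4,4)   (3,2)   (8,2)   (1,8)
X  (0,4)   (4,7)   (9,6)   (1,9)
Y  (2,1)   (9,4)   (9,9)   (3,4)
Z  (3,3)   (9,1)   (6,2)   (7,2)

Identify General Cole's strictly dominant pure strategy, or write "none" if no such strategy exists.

none

L fails to dominate CL at X (4<7).
CL fails to dominate L at W (2<4).
CR fails to dominate L at W (2<4).
R fails to dominate L at Z (2<3).
No single strategy dominates all the others.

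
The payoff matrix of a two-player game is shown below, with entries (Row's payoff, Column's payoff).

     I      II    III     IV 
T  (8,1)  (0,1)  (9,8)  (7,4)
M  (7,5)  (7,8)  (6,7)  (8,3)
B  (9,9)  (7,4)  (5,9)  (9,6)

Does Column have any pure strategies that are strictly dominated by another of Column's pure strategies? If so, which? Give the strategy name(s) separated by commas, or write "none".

IV

Nothing dominates I: II at T (1=1); III at B (9=9); IV at M (5>3).
II is not dominated — it holds its own against I at T (1=1); III at M (8>7); IV at M (8>3).
III is not dominated — it holds its own against I at T (8>1); II at T (8>1); IV at T (8>4).
III strictly dominates IV — T: 8>4, M: 7>3, B: 9>6.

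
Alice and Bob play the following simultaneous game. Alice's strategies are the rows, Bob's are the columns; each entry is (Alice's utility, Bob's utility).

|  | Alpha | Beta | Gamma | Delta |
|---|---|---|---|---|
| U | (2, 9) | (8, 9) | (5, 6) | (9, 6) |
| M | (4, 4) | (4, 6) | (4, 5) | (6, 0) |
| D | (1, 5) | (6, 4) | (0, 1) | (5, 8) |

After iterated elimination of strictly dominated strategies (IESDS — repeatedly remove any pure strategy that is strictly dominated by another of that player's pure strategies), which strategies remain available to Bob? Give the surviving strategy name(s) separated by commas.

Alpha, Beta

Alice's strategy D is strictly dominated by U (Alpha: 2>1, Beta: 8>6, Gamma: 5>0, Delta: 9>5) and is removed.
Column Gamma is eliminated: Beta beats it against every remaining row (U: 9>6, M: 6>5).
Column Delta is eliminated: Alpha beats it against every remaining row (U: 9>6, M: 4>0).
Among the remaining strategies, none is strictly dominated by another pure strategy of the same player, so the elimination stops.
Surviving strategies — Alice: {U, M}; Bob: {Alpha, Beta}.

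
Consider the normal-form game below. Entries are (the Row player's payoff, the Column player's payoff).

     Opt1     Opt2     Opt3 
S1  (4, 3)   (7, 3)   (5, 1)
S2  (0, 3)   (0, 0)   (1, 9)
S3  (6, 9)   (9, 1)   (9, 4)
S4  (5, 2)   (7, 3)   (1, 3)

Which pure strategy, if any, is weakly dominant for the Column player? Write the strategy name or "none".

none

Opt1 fails to dominate Opt2 at S4 (2<3).
Opt2 fails to dominate Opt1 at S2 (0<3).
Opt3 fails to dominate Opt1 at S1 (1<3).
No single strategy dominates all the others.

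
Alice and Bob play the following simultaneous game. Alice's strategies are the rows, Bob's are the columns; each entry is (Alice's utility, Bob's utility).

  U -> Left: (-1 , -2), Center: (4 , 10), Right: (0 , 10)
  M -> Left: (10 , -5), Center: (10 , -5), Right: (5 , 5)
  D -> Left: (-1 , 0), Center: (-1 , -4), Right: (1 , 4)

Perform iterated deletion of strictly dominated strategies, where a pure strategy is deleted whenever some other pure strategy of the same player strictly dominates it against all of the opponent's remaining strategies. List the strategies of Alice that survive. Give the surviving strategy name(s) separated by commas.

M

Row U is eliminated: M beats it against every remaining column (Left: 10>-1, Center: 10>4, Right: 5>0).
Alice's strategy D is strictly dominated by M (Left: 10>-1, Center: 10>-1, Right: 5>1) and is removed.
Column Left is eliminated: Right beats it against every remaining row (M: 5>-5).
Column Center is eliminated: Right beats it against every remaining row (M: 5>-5).
Among the remaining strategies, none is strictly dominated by another pure strategy of the same player, so the elimination stops.
Surviving strategies — Alice: {M}; Bob: {Right}.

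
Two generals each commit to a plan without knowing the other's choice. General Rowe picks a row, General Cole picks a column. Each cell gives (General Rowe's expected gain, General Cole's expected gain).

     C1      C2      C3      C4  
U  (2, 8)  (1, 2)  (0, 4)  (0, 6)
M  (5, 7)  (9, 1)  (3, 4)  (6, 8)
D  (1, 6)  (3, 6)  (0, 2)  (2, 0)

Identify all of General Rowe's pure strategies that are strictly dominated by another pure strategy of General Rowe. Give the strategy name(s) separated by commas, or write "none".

U, D

U: dominated, since M does at least as well everywhere (C1: 5>2, C2: 9>1, C3: 3>0, C4: 6>0).
Nothing dominates M: U at C1 (5>2); D at C1 (5>1).
M strictly dominates D — C1: 5>1, C2: 9>3, C3: 3>0, C4: 6>2.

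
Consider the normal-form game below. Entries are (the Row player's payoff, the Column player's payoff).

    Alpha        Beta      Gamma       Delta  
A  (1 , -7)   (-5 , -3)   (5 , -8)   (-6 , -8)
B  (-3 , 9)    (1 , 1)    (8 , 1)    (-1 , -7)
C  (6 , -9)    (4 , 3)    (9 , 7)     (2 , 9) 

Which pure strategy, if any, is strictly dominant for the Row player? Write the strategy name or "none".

C vs A: Alpha: 6>1, Beta: 4>-5, Gamma: 9>5, Delta: 2>-6.
C vs B: Alpha: 6>-3, Beta: 4>1, Gamma: 9>8, Delta: 2>-1.
C strictly beats every other strategy against every opponent action, so it is strictly dominant.

C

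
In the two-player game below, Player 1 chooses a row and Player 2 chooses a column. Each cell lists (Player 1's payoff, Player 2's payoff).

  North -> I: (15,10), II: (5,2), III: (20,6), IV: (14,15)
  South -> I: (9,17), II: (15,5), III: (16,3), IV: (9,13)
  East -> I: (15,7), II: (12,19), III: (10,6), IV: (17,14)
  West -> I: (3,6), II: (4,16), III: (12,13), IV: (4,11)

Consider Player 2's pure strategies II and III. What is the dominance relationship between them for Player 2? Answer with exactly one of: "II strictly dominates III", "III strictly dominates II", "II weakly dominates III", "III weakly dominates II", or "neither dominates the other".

neither dominates the other

II's payoffs vs III's, by Player 1's action — North: 2<6, South: 5>3, East: 19>6, West: 16>13.
II does better at South, East, West but worse at North; neither strategy dominates the other.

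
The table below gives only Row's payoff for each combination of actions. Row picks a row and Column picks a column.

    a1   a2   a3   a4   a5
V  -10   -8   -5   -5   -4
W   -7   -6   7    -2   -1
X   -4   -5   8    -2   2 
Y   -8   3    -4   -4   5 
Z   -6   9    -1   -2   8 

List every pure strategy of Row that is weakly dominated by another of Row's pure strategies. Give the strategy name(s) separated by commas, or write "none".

W weakly dominates V — a1: -7>-10, a2: -6>-8, a3: 7>-5, a4: -2>-5, a5: -1>-4.
W is weakly dominated by X (a1: -4>-7, a2: -5>-6, a3: 8>7, a4: -2=-2, a5: 2>-1).
Nothing dominates X: V at a1 (-4>-10); W at a1 (-4>-7); Y at a1 (-4>-8); Z at a1 (-4>-6).
Z weakly dominates Y — a1: -6>-8, a2: 9>3, a3: -1>-4, a4: -2>-4, a5: 8>5.
Z is not dominated — it holds its own against V at a1 (-6>-10); W at a1 (-6>-7); X at a2 (9>-5); Y at a1 (-6>-8).

V, W, Y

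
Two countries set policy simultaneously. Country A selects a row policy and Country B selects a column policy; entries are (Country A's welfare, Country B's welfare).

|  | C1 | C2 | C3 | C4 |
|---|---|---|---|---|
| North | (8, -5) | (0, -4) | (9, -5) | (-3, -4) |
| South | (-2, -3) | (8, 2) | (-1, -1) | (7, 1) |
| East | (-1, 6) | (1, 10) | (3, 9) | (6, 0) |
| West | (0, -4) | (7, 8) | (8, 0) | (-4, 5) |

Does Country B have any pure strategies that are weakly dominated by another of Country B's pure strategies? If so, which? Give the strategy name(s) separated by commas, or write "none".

C1: dominated, since C2 does at least as well everywhere (North: -4>-5, South: 2>-3, East: 10>6, West: 8>-4).
Nothing dominates C2: C1 at North (-4>-5); C3 at North (-4>-5); C4 at South (2>1).
C3 is weakly dominated by C2 (North: -4>-5, South: 2>-1, East: 10>9, West: 8>0).
C4 is weakly dominated by C2 (North: -4=-4, South: 2>1, East: 10>0, West: 8>5).

C1, C3, C4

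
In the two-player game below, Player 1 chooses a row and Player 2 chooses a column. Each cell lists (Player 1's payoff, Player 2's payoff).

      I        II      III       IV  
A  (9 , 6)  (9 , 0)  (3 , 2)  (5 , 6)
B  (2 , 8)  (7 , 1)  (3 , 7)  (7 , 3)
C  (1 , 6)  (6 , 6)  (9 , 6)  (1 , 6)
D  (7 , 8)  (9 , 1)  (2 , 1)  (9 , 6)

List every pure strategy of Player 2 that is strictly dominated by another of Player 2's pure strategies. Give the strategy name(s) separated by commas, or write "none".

I is not dominated — it holds its own against II at A (6>0); III at A (6>2); IV at A (6=6).
II: no other strategy beats it everywhere (I at C (6=6); III at C (6=6); IV at C (6=6)).
Nothing dominates III: I at C (6=6); II at A (2>0); IV at B (7>3).
IV is not dominated — it holds its own against I at A (6=6); II at A (6>0); III at A (6>2).

none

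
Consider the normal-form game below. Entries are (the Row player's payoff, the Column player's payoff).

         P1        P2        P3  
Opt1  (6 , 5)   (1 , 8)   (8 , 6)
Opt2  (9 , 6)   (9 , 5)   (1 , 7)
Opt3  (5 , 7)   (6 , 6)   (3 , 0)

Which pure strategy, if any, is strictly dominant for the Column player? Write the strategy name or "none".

none

P1 fails to dominate P2 at Opt1 (5<8).
P2 fails to dominate P1 at Opt2 (5<6).
P3 fails to dominate P1 at Opt3 (0<7).
No single strategy dominates all the others.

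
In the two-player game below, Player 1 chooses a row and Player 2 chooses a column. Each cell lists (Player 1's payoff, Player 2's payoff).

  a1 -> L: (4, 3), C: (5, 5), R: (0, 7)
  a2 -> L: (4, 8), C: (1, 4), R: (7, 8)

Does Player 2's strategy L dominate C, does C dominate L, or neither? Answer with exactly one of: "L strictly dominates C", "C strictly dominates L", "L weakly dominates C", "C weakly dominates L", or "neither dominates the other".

neither dominates the other

L's payoffs vs C's, by Player 1's action — a1: 3<5, a2: 8>4.
L does better at a2 but worse at a1; neither strategy dominates the other.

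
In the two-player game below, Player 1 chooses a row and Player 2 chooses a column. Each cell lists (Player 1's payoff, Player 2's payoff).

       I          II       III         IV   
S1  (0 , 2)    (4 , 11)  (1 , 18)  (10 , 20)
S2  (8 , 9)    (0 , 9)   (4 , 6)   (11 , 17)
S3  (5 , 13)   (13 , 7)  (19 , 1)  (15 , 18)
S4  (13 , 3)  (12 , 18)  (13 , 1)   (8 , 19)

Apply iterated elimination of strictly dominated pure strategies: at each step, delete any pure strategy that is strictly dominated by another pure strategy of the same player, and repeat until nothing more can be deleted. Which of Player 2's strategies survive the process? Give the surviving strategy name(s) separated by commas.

Row S1 is eliminated: S3 beats it against every remaining column (I: 5>0, II: 13>4, III: 19>1, IV: 15>10).
Player 2's strategy I is strictly dominated by IV (S2: 17>9, S3: 18>13, S4: 19>3) and is removed.
For Player 1, S3 strictly dominates S2 on the remaining columns (II: 13>0, III: 19>4, IV: 15>11); eliminate S2.
Player 1's strategy S4 is strictly dominated by S3 (II: 13>12, III: 19>13, IV: 15>8) and is removed.
Player 2's strategy II is strictly dominated by IV (S3: 18>7) and is removed.
For Player 2, IV strictly dominates III on the remaining rows (S3: 18>1); eliminate III.
Among the remaining strategies, none is strictly dominated by another pure strategy of the same player, so the elimination stops.
Surviving strategies — Player 1: {S3}; Player 2: {IV}.

IV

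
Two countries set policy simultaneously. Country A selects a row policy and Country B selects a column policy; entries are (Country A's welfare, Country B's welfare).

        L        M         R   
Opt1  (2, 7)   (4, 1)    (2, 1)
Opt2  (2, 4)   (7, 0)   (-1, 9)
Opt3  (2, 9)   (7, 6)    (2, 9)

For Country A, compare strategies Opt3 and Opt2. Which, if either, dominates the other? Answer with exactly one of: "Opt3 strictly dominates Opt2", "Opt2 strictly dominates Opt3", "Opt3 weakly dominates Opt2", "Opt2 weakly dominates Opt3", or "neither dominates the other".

Compare Opt3 to Opt2 across every action of Country B: L: 2=2, M: 7=7, R: 2>-1.
Opt3 is at least as good everywhere and strictly better somewhere (tied only at L, M), so Opt3 weakly but not strictly dominates Opt2.

Opt3 weakly dominates Opt2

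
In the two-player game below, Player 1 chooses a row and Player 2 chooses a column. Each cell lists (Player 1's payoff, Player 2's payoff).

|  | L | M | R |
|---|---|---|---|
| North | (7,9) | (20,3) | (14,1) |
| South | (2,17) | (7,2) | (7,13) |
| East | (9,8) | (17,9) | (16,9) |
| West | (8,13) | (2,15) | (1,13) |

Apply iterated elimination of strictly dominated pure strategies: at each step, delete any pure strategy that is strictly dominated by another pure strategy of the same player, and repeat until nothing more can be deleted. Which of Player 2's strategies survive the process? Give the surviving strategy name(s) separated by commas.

L, M, R

For Player 1, North strictly dominates South on the remaining columns (L: 7>2, M: 20>7, R: 14>7); eliminate South.
Row West is eliminated: East beats it against every remaining column (L: 9>8, M: 17>2, R: 16>1).
Among the remaining strategies, none is strictly dominated by another pure strategy of the same player, so the elimination stops.
Surviving strategies — Player 1: {North, East}; Player 2: {L, M, R}.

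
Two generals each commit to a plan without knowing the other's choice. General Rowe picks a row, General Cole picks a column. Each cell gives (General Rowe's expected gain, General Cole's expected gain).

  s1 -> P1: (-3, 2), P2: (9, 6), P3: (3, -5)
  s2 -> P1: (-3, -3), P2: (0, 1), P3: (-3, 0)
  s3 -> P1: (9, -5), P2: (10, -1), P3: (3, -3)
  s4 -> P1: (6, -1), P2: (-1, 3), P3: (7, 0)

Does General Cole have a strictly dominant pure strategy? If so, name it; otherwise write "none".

P2 vs P1: s1: 6>2, s2: 1>-3, s3: -1>-5, s4: 3>-1.
P2 vs P3: s1: 6>-5, s2: 1>0, s3: -1>-3, s4: 3>0.
P2 strictly beats every other strategy against every opponent action, so it is strictly dominant.

P2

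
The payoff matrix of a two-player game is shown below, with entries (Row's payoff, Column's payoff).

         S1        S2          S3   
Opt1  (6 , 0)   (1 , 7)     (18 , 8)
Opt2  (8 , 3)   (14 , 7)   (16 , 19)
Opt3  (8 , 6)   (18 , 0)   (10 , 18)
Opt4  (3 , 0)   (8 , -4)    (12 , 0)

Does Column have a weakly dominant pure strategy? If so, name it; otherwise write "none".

S3

S3 vs S1: Opt1: 8>0, Opt2: 19>3, Opt3: 18>6, Opt4: 0=0.
S3 vs S2: Opt1: 8>7, Opt2: 19>7, Opt3: 18>0, Opt4: 0>-4.
S3 is at least as good as every other strategy against every opponent action, so it is weakly dominant.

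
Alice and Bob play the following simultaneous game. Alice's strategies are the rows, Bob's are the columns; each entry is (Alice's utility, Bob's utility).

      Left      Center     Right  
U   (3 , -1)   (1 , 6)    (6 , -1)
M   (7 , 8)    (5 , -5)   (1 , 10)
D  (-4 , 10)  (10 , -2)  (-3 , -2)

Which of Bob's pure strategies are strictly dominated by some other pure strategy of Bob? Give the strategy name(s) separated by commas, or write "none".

Left is not dominated — it holds its own against Center at M (8>-5); Right at U (-1=-1).
Nothing dominates Center: Left at U (6>-1); Right at U (6>-1).
Right is not dominated — it holds its own against Left at U (-1=-1); Center at M (10>-5).

none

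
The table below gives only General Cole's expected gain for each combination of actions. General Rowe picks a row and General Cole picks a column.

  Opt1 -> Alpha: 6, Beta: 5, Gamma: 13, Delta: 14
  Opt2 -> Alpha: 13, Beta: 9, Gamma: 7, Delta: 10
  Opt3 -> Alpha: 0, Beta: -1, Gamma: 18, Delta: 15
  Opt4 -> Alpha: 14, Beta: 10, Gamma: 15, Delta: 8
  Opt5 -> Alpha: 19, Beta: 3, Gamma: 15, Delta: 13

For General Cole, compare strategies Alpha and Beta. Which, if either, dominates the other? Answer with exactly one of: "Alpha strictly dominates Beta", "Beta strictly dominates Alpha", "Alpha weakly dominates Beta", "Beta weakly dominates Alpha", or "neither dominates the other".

Compare Alpha to Beta across each opponent action: Opt1: 6>5, Opt2: 13>9, Opt3: 0>-1, Opt4: 14>10, Opt5: 19>3.
Every comparison favours Alpha, so Alpha strictly dominates Beta.

Alpha strictly dominates Beta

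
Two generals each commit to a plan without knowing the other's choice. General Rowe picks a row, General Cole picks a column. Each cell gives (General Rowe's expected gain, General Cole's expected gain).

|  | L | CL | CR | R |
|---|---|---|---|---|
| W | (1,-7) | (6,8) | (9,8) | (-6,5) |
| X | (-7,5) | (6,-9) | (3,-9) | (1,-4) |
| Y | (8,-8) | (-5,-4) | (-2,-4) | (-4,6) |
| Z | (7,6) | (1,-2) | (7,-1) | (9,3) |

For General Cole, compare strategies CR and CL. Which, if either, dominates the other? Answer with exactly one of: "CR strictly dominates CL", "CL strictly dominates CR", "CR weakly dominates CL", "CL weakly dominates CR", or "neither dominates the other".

Compare CR to CL across each choice by General Rowe: W: 8=8, X: -9=-9, Y: -4=-4, Z: -1>-2.
CR is at least as good everywhere and strictly better somewhere (tied only at W, X, Y), so CR weakly but not strictly dominates CL.

CR weakly dominates CL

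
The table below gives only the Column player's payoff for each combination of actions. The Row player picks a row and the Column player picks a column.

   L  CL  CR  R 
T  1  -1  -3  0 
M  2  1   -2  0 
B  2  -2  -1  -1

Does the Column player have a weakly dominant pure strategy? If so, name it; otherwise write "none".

L

L vs CL: T: 1>-1, M: 2>1, B: 2>-2.
L vs CR: T: 1>-3, M: 2>-2, B: 2>-1.
L vs R: T: 1>0, M: 2>0, B: 2>-1.
L is at least as good as every other strategy against every opponent action, so it is weakly dominant.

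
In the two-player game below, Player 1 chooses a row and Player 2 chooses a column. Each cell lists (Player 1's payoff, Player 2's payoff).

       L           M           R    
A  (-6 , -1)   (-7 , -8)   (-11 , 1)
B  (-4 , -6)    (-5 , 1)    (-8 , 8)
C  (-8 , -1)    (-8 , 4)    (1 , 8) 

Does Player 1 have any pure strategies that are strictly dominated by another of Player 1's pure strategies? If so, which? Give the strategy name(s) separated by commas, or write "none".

B strictly dominates A — L: -4>-6, M: -5>-7, R: -8>-11.
Nothing dominates B: A at L (-4>-6); C at L (-4>-8).
C is not dominated — it holds its own against A at R (1>-11); B at R (1>-8).

A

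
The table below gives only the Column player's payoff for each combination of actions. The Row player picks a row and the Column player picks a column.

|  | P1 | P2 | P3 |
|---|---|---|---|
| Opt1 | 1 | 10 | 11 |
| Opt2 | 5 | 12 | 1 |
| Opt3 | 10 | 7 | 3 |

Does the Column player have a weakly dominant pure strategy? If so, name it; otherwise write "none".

P1 fails to dominate P2 at Opt1 (1<10).
P2 fails to dominate P1 at Opt3 (7<10).
P3 fails to dominate P1 at Opt2 (1<5).
No single strategy dominates all the others.

none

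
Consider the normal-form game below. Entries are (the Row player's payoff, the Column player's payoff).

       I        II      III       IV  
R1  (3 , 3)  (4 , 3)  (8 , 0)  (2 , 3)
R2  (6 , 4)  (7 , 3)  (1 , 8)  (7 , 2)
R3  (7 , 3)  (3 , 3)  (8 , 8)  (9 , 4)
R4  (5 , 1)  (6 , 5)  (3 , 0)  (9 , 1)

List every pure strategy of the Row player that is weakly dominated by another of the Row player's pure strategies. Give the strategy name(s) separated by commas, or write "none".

none

R1: no other strategy beats it everywhere (R2 at III (8>1); R3 at II (4>3); R4 at III (8>3)).
R2: no other strategy beats it everywhere (R1 at I (6>3); R3 at II (7>3); R4 at I (6>5)).
R3: no other strategy beats it everywhere (R1 at I (7>3); R2 at I (7>6); R4 at I (7>5)).
Nothing dominates R4: R1 at I (5>3); R2 at III (3>1); R3 at II (6>3).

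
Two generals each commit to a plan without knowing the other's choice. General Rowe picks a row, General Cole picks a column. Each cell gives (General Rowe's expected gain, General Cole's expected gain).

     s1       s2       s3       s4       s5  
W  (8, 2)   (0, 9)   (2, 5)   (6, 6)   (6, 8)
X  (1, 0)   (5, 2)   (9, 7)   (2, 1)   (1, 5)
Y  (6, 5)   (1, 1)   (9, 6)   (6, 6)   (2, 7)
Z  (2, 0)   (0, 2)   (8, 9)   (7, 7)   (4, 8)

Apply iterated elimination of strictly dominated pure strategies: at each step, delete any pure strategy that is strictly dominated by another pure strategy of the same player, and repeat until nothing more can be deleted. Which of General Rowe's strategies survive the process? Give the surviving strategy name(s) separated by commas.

Column s1 is eliminated: s3 beats it against every remaining row (W: 5>2, X: 7>0, Y: 6>5, Z: 9>0).
General Cole's strategy s4 is strictly dominated by s5 (W: 8>6, X: 5>1, Y: 7>6, Z: 8>7) and is removed.
Among the remaining strategies, none is strictly dominated by another pure strategy of the same player, so the elimination stops.
Surviving strategies — General Rowe: {W, X, Y, Z}; General Cole: {s2, s3, s5}.

W, X, Y, Z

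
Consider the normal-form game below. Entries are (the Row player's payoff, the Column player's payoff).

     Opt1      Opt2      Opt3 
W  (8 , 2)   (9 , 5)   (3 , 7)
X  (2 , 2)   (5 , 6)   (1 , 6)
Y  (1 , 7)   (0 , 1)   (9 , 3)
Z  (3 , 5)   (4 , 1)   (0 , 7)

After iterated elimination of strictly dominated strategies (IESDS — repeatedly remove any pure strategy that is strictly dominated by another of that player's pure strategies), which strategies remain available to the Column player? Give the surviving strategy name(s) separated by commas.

Row X is eliminated: W beats it against every remaining column (Opt1: 8>2, Opt2: 9>5, Opt3: 3>1).
Row Z is eliminated: W beats it against every remaining column (Opt1: 8>3, Opt2: 9>4, Opt3: 3>0).
Column Opt2 is eliminated: Opt3 beats it against every remaining row (W: 7>5, Y: 3>1).
Among the remaining strategies, none is strictly dominated by another pure strategy of the same player, so the elimination stops.
Surviving strategies — the Row player: {W, Y}; the Column player: {Opt1, Opt3}.

Opt1, Opt3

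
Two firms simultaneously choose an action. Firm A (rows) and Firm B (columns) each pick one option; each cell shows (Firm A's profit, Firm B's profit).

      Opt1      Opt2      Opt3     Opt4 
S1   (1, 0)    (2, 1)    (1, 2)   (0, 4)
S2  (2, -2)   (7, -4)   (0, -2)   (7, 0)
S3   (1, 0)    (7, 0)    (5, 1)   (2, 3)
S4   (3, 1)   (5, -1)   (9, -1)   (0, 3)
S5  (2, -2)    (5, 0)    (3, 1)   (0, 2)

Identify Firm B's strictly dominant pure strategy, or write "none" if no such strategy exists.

Opt4

Opt4 vs Opt1: S1: 4>0, S2: 0>-2, S3: 3>0, S4: 3>1, S5: 2>-2.
Opt4 vs Opt2: S1: 4>1, S2: 0>-4, S3: 3>0, S4: 3>-1, S5: 2>0.
Opt4 vs Opt3: S1: 4>2, S2: 0>-2, S3: 3>1, S4: 3>-1, S5: 2>1.
Opt4 strictly beats every other strategy against every opponent action, so it is strictly dominant.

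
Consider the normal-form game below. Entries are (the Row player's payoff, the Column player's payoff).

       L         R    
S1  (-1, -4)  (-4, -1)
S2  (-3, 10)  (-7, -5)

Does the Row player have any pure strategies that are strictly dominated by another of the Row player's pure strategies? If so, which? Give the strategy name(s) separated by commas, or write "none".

S1: no other strategy beats it everywhere (S2 at L (-1>-3)).
S1 strictly dominates S2 — L: -1>-3, R: -4>-7.

S2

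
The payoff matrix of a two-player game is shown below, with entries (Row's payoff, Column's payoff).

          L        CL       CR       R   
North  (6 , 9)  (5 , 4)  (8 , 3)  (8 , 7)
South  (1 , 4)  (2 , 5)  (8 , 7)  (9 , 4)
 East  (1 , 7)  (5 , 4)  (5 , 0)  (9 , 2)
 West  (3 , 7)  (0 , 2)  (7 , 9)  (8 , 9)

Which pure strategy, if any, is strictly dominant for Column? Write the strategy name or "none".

none

L fails to dominate CL at South (4<5).
CL fails to dominate L at North (4<9).
CR fails to dominate L at North (3<9).
R fails to dominate L at North (7<9).
No single strategy dominates all the others.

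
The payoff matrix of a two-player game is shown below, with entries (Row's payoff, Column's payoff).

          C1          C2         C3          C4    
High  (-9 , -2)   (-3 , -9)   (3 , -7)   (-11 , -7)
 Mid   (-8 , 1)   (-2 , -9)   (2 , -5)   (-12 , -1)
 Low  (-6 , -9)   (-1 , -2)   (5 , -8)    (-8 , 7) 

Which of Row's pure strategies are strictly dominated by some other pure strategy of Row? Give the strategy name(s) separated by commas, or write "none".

High, Mid

Low strictly dominates High — C1: -6>-9, C2: -1>-3, C3: 5>3, C4: -8>-11.
Mid: dominated, since Low does at least as well everywhere (C1: -6>-8, C2: -1>-2, C3: 5>2, C4: -8>-12).
Low: no other strategy beats it everywhere (High at C1 (-6>-9); Mid at C1 (-6>-8)).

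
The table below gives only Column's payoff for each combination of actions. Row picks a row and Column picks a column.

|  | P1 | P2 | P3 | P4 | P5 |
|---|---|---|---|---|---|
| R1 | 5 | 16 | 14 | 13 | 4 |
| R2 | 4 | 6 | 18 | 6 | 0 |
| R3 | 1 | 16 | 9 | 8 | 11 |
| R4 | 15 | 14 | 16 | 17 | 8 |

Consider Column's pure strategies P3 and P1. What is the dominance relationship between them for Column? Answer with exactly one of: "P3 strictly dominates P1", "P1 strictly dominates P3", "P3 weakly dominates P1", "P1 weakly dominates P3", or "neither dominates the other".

Compare P3 to P1 across each choice by Row: R1: 14>5, R2: 18>4, R3: 9>1, R4: 16>15.
P3 gives a strictly higher payoff against each choice by Row, so P3 strictly dominates P1.

P3 strictly dominates P1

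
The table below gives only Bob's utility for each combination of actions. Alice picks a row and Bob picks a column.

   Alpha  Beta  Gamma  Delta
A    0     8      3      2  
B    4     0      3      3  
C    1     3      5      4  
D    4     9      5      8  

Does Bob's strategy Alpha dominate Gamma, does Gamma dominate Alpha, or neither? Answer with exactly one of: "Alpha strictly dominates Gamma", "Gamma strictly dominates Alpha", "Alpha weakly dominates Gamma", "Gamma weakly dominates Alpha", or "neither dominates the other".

Alpha's payoffs vs Gamma's, by Alice's action — A: 0<3, B: 4>3, C: 1<5, D: 4<5.
Alpha does better at B but worse at A, C, D; neither strategy dominates the other.

neither dominates the other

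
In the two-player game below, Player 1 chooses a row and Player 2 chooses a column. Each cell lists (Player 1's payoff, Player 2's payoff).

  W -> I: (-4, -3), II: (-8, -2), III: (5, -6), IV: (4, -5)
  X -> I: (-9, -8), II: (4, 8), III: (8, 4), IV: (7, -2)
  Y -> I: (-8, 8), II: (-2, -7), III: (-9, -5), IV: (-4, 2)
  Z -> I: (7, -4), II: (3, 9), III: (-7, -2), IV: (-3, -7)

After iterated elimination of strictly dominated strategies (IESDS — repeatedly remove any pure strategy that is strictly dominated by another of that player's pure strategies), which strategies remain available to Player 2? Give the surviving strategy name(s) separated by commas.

II

Player 1's strategy Y is strictly dominated by Z (I: 7>-8, II: 3>-2, III: -7>-9, IV: -3>-4) and is removed.
Column I is eliminated: II beats it against every remaining row (W: -2>-3, X: 8>-8, Z: 9>-4).
Player 1's strategy W is strictly dominated by X (II: 4>-8, III: 8>5, IV: 7>4) and is removed.
For Player 1, X strictly dominates Z on the remaining columns (II: 4>3, III: 8>-7, IV: 7>-3); eliminate Z.
Column III is eliminated: II beats it against every remaining row (X: 8>4).
Player 2's strategy IV is strictly dominated by II (X: 8>-2) and is removed.
Among the remaining strategies, none is strictly dominated by another pure strategy of the same player, so the elimination stops.
Surviving strategies — Player 1: {X}; Player 2: {II}.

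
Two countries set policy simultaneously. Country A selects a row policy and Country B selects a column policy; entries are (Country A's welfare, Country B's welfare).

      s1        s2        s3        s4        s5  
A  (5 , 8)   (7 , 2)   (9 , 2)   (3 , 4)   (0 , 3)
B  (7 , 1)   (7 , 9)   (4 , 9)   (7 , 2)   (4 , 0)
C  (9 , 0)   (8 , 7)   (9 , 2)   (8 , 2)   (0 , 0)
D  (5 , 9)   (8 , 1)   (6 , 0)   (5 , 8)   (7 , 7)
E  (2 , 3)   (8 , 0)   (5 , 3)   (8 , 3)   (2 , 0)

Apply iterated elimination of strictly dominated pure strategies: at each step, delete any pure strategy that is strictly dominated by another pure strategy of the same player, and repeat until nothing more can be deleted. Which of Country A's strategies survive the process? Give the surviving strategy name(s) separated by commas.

A, C, D, E

Country B's strategy s5 is strictly dominated by s4 (A: 4>3, B: 2>0, C: 2>0, D: 8>7, E: 3>0) and is removed.
For Country A, C strictly dominates B on the remaining columns (s1: 9>7, s2: 8>7, s3: 9>4, s4: 8>7); eliminate B.
Among the remaining strategies, none is strictly dominated by another pure strategy of the same player, so the elimination stops.
Surviving strategies — Country A: {A, C, D, E}; Country B: {s1, s2, s3, s4}.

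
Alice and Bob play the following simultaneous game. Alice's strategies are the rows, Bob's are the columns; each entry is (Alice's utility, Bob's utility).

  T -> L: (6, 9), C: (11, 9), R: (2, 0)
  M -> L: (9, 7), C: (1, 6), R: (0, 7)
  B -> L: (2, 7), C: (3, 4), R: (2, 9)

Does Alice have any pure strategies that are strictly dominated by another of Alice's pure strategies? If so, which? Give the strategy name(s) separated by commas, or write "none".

T is not dominated — it holds its own against M at C (11>1); B at L (6>2).
M is not dominated — it holds its own against T at L (9>6); B at L (9>2).
Nothing dominates B: T at R (2=2); M at C (3>1).

none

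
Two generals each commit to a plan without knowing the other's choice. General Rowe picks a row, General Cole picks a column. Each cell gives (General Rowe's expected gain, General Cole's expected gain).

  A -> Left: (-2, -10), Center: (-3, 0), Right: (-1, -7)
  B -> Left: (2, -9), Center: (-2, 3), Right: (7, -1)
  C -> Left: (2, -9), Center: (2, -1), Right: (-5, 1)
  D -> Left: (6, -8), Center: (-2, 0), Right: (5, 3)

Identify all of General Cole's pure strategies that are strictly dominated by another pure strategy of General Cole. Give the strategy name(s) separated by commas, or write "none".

Left: dominated, since Center does at least as well everywhere (A: 0>-10, B: 3>-9, C: -1>-9, D: 0>-8).
Center: no other strategy beats it everywhere (Left at A (0>-10); Right at A (0>-7)).
Nothing dominates Right: Left at A (-7>-10); Center at C (1>-1).

Left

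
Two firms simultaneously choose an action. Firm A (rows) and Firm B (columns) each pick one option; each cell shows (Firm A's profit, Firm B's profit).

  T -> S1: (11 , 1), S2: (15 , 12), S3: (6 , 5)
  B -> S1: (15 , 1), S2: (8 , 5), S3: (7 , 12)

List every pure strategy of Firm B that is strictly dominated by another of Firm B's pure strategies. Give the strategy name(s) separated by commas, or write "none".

S1: dominated, since S2 does at least as well everywhere (T: 12>1, B: 5>1).
S2: no other strategy beats it everywhere (S1 at T (12>1); S3 at T (12>5)).
S3 is not dominated — it holds its own against S1 at T (5>1); S2 at B (12>5).

S1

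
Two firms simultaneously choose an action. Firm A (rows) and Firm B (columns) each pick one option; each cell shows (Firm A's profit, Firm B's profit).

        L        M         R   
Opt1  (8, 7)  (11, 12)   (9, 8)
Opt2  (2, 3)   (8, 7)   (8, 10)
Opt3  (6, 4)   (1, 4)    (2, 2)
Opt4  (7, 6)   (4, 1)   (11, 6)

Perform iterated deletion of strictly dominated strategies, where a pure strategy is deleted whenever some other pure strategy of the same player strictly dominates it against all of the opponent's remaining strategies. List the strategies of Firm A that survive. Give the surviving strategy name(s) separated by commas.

For Firm A, Opt1 strictly dominates Opt2 on the remaining columns (L: 8>2, M: 11>8, R: 9>8); eliminate Opt2.
Row Opt3 is eliminated: Opt1 beats it against every remaining column (L: 8>6, M: 11>1, R: 9>2).
Among the remaining strategies, none is strictly dominated by another pure strategy of the same player, so the elimination stops.
Surviving strategies — Firm A: {Opt1, Opt4}; Firm B: {L, M, R}.

Opt1, Opt4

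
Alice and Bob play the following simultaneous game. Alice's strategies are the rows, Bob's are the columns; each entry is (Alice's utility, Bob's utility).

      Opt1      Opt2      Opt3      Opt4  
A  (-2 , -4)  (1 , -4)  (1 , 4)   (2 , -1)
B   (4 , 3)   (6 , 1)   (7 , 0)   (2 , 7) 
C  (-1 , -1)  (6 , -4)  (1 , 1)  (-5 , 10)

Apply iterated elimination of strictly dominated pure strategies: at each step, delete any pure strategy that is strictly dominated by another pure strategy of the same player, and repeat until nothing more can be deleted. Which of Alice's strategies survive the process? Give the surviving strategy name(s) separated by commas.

Column Opt1 is eliminated: Opt4 beats it against every remaining row (A: -1>-4, B: 7>3, C: 10>-1).
Column Opt2 is eliminated: Opt4 beats it against every remaining row (A: -1>-4, B: 7>1, C: 10>-4).
Row C is eliminated: B beats it against every remaining column (Opt3: 7>1, Opt4: 2>-5).
Among the remaining strategies, none is strictly dominated by another pure strategy of the same player, so the elimination stops.
Surviving strategies — Alice: {A, B}; Bob: {Opt3, Opt4}.

A, B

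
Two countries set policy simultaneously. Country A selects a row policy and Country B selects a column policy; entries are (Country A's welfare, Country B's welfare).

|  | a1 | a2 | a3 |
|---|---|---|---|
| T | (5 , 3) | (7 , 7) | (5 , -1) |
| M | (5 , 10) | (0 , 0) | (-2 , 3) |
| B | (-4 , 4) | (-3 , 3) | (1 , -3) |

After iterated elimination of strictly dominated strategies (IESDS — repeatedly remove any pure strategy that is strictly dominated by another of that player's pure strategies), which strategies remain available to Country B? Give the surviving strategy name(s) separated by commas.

Row B is eliminated: T beats it against every remaining column (a1: 5>-4, a2: 7>-3, a3: 5>1).
Country B's strategy a3 is strictly dominated by a1 (T: 3>-1, M: 10>3) and is removed.
Among the remaining strategies, none is strictly dominated by another pure strategy of the same player, so the elimination stops.
Surviving strategies — Country A: {T, M}; Country B: {a1, a2}.

a1, a2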